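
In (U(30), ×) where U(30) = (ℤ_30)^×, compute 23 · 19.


Operation: multiplication mod 30
23 · 19 = (a × b) mod 30 with a = 23, b = 19

23 · 19 = 17


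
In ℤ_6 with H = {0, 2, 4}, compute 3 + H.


3 + H = {3 + h (mod 6) : h ∈ H}
3+0=3, 3+2=5, 3+4=1
3 + H = {1, 3, 5} = 1 + H

3 + H = {1, 3, 5}


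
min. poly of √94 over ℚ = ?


√94 satisfies x² - 94 = 0, irreducible over ℚ since 94 is squarefree

Minimal polynomial: x² - 94


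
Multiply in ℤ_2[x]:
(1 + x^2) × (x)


Expand and collect like terms; reduce coefficients mod 2:
x^0: 1·0 = 0 ≡ 0 (mod 2)
x^1: 1·1 + 0·0 = 1 ≡ 1 (mod 2)
x^2: 0·1 + 1·0 = 0 ≡ 0 (mod 2)
x^3: 1·1 = 1 ≡ 1 (mod 2)
Result: x + x^3

f · g = x + x^3


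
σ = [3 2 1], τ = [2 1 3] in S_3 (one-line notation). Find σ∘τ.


σ∘τ: apply τ first, then σ
1 →τ 2 →σ 2
2 →τ 1 →σ 3
3 →τ 3 →σ 1

σ∘τ = [2 3 1]


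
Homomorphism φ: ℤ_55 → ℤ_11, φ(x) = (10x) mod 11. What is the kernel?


Kernel = preimage of identity
ker(φ) = {x ∈ ℤ_55 : 10x ≡ 0 (mod 11)}. Since 11 | 55, φ is well-defined. The kernel is the cyclic subgroup ⟨11⟩ of ℤ_55 (order 5), i.e. {0, 11, 22, 33, 44}

ker(φ) = {0, 11, 22, 33, 44}


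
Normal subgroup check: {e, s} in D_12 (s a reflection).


H = {e, s} in D_12 (s a reflection)
r·s·r⁻¹ = sr⁻² ≠ s for n ≥ 3, so {e, s} is not closed under conjugation

No, not a normal subgroup


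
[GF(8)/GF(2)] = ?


GF(8) = GF(2^3), so the extension degree is 3

[GF(8)/GF(2)] = 3


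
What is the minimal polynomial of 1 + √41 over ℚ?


Let α = 1 + √41. Then α - 1 = √41, so (α - 1)² = 41, giving α² - 2α - 40 = 0. Degree 2 and α ∉ ℚ, so this is the minimal polynomial.

Minimal polynomial: x² - 2x - 40


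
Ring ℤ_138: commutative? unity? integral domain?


ℤ_138 is a commutative ring with unity 1; 138 = 2×69 is composite, so 2·69 ≡ 0 gives zero divisors (not an integral domain)
Commutative: Yes
Integral domain: No
Has unity: Yes

ℤ_138: Commutative=Yes, Unity=Yes


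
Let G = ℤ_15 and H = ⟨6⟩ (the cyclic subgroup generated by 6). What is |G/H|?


|⟨6⟩| = n / gcd(6, 15) = 15 / 3 = 5
H is normal (ℤ_15 is abelian).
|G/H| = |G| / |H| = 15 / 5 = 3

|G/H| = 3


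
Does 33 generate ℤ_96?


g generates ℤ_n iff gcd(g, n) = 1
gcd(33, 96) = 3
Since gcd = 3 ≠ 1, ⟨33⟩ has order 32 < 96, so 33 is not a generator.

No, 33 does not generate ℤ_96


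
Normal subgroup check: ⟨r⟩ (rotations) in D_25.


H = ⟨r⟩ (rotations) in D_25
The rotation subgroup ⟨r⟩ has index 2 in D_25, so it is normal

Yes, normal subgroup


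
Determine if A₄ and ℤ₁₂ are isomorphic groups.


Comparing A₄ and ℤ₁₂:
A₄ is non-abelian, ℤ₁₂ is abelian

No, A₄ ≇ ℤ₁₂


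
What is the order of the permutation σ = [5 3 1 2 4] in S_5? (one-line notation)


Cycle decomposition: (1 5 4 2 3)
Cycle lengths: 5
Order = lcm(5) = 5

ord(σ) = 5


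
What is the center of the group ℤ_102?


Z(G) = {g ∈ G | gx = xg for all x ∈ G}
ℤ_102 is abelian, so Z(G) = G

Z(ℤ_102) = ℤ_102


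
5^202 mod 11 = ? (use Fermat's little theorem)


Fermat's little theorem: if p is prime and gcd(a,p)=1, then a^(p-1) ≡ 1 (mod p)
p = 11 is prime, gcd(5,11) = 1
Reduce exponent: 202 mod 10 = 2
So 5^202 ≡ 5^2 (mod 11)
5^2 mod 11 = 3

5^202 ≡ 3 (mod 11)


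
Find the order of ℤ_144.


ℤ_n has n elements.

|ℤ_144| = 144


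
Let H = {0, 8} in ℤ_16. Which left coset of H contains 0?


0 + H = {0 + h (mod 16) : h ∈ H}
0+0=0, 0+8=8

0 + H = {0, 8}


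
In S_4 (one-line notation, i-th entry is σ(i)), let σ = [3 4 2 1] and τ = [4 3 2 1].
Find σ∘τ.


σ∘τ: apply τ first, then σ
1 →τ 4 →σ 1
2 →τ 3 →σ 2
3 →τ 2 →σ 4
4 →τ 1 →σ 3

σ∘τ = [1 2 4 3]


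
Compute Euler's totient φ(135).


Factor n: 135 = 3^3 × 5
φ(n) = n · ∏(1 - 1/p) over distinct primes p | n
φ(135) = 135 · (1 - 1/3) · (1 - 1/5) = 72

φ(135) = 72


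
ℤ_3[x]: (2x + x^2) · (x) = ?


Expand and collect like terms; reduce coefficients mod 3:
x^0: 0·0 = 0 ≡ 0 (mod 3)
x^1: 0·1 + 2·0 = 0 ≡ 0 (mod 3)
x^2: 2·1 + 1·0 = 2 ≡ 2 (mod 3)
x^3: 1·1 = 1 ≡ 1 (mod 3)
Result: 2x^2 + x^3

f · g = 2x^2 + x^3


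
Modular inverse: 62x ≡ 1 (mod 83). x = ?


Use the extended Euclidean algorithm to write 1 = 62·s + 83·t; then s mod 83 is the inverse.
Euclidean algorithm:
  62 = 0·83 + 62
  83 = 1·62 + 21
  62 = 2·21 + 20
  21 = 1·20 + 1
  20 = 20·1 + 0
gcd(62,83) = 1
Back-substitution gives: 62·(-4) + 83·(3) = 1
So 62⁻¹ ≡ -4 ≡ 79 (mod 83)
Check: 62 × 79 = 4898 ≡ 1 (mod 83) ✓

62⁻¹ ≡ 79 (mod 83)


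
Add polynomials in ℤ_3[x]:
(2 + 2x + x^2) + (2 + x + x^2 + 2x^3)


Add coefficients mod 3:
x^0: 2 + 2 = 1 (mod 3)
x^1: 2 + 1 = 0 (mod 3)
x^2: 1 + 1 = 2 (mod 3)
x^3: 0 + 2 = 2 (mod 3)
Result: 1 + 2x^2 + 2x^3

f + g = 1 + 2x^2 + 2x^3


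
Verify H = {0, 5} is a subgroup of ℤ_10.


Subgroup test for H = {0, 5} in (ℤ_10, +):
(1) 0 ∈ H? Yes
(2) Closure: for all a,b ∈ H, (a+b) mod 10 ∈ H? Yes
(3) Inverses: for all a ∈ H, -a mod 10 ∈ H? Yes

Yes, H is a subgroup of ℤ_10


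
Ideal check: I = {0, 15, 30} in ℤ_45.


Check ideal conditions for I = {0, 15, 30} in ℤ_45:
(1) I is an additive subgroup? Yes
(2) For r ∈ ℤ_45 and a ∈ I: r·a ∈ I? Yes

Yes, I is an ideal of ℤ_45


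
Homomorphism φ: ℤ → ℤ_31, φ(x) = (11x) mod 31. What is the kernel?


Kernel = preimage of identity
ker(φ) = {x ∈ ℤ : 11x ≡ 0 (mod 31)}. gcd(11,31) = 1, so 11x ≡ 0 (mod 31) ⟺ x ≡ 0 (mod 31/1 = 31). Hence ker(φ) = 31ℤ

ker(φ) = 31ℤ


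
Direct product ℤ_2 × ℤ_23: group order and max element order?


|ℤ_2 × ℤ_23| = 2 × 23 = 46
Max element order = lcm(2,23) = 46
Cyclic? Yes (gcd=1)

|ℤ_2×ℤ_23| = 46, max element order = 46


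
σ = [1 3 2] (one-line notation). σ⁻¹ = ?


To find σ⁻¹, swap domain and range:
σ(1) = 1 → σ⁻¹(1) = 1
σ(2) = 3 → σ⁻¹(3) = 2
σ(3) = 2 → σ⁻¹(2) = 3

σ⁻¹ = [1 3 2]


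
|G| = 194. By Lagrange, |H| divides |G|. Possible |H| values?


Lagrange's theorem: |H| divides |G|
|G| = 194
Divisors of 194: 1, 2, 97, 194

Possible subgroup orders: {1, 2, 97, 194}


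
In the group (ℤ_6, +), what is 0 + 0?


Operation: addition mod 6
0 + 0 = (a + b) mod 6 with a = 0, b = 0

0 + 0 = 0


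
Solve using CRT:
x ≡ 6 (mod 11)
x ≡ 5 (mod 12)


m₁ = 11, m₂ = 12, gcd = 1, so CRT applies. M = m₁·m₂ = 132
Let M₁ = M/m₁ = 12, M₂ = M/m₂ = 11
Find y₁ ≡ M₁⁻¹ (mod m₁): 12⁻¹ ≡ 1 (mod 11)
Find y₂ ≡ M₂⁻¹ (mod m₂): 11⁻¹ ≡ 11 (mod 12)
x = a₁·M₁·y₁ + a₂·M₂·y₂ = 6·12·1 + 5·11·11 = 677
Reduce mod 132: x ≡ 17
Check: 17 mod 11 = 6 ✓, 17 mod 12 = 5 ✓

x ≡ 17 (mod 132)


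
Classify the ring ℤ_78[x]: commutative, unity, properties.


ℤ_78 has zero divisors (2·39 ≡ 0), and these lift to constant zero divisors in ℤ_78[x]; so not an integral domain
Commutative: Yes
Integral domain: No
Has unity: Yes

ℤ_78[x]: Commutative=Yes, Unity=Yes


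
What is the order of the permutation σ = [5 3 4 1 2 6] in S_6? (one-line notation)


Cycle decomposition: (1 5 2 3 4)
Cycle lengths: 5
Order = lcm(5) = 5

ord(σ) = 5


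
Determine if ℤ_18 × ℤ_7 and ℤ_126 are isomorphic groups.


Comparing ℤ_18 × ℤ_7 and ℤ_126:
gcd(18,7) = 1, so ℤ_18 × ℤ_7 ≅ ℤ_126 (CRT)

Yes, ℤ_18 × ℤ_7 ≅ ℤ_126


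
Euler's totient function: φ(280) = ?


Factor n: 280 = 2^3 × 5 × 7
φ(n) = n · ∏(1 - 1/p) over distinct primes p | n
φ(280) = 280 · (1 - 1/2) · (1 - 1/5) · (1 - 1/7) = 96

φ(280) = 96


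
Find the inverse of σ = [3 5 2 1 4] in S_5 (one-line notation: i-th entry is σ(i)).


To find σ⁻¹, swap domain and range:
σ(1) = 3 → σ⁻¹(3) = 1
σ(2) = 5 → σ⁻¹(5) = 2
σ(3) = 2 → σ⁻¹(2) = 3
σ(4) = 1 → σ⁻¹(1) = 4
σ(5) = 4 → σ⁻¹(4) = 5

σ⁻¹ = [4 3 1 5 2]


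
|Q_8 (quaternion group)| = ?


Q_8 = {±1, ±i, ±j, ±k}
|Q_8| = 8

|Q_8 (quaternion group)| = 8


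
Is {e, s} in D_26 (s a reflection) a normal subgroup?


H = {e, s} in D_26 (s a reflection)
r·s·r⁻¹ = sr⁻² ≠ s for n ≥ 3, so {e, s} is not closed under conjugation

No, not a normal subgroup


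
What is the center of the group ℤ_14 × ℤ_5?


Z(G) = {g ∈ G | gx = xg for all x ∈ G}
Direct product of abelian groups is abelian, so Z(G) = G

Z(ℤ_14 × ℤ_5) = ℤ_14 × ℤ_5


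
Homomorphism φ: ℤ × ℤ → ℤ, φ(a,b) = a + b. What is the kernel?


Kernel = preimage of identity
ker(φ) = {(a,b) ∈ ℤ² | a+b = 0} = {(a,-a) | a ∈ ℤ}

ker(φ) = {(a,-a) | a ∈ ℤ}


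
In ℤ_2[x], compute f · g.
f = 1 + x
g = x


Expand and collect like terms; reduce coefficients mod 2:
x^0: 1·0 = 0 ≡ 0 (mod 2)
x^1: 1·1 + 1·0 = 1 ≡ 1 (mod 2)
x^2: 1·1 = 1 ≡ 1 (mod 2)
Result: x + x^2

f · g = x + x^2


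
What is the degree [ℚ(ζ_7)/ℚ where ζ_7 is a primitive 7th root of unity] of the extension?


[ℚ(ζ_n):ℚ] = deg Φ_n(x) = φ(n). Here φ(7) = 6

[ℚ(ζ_7)/ℚ where ζ_7 is a primitive 7th root of unity] = 6


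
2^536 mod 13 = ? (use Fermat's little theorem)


Fermat's little theorem: if p is prime and gcd(a,p)=1, then a^(p-1) ≡ 1 (mod p)
p = 13 is prime, gcd(2,13) = 1
Reduce exponent: 536 mod 12 = 8
So 2^536 ≡ 2^8 (mod 13)
2^8 mod 13 = 9

2^536 ≡ 9 (mod 13)


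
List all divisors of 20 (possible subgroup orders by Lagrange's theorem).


Lagrange's theorem: |H| divides |G|
|G| = 20
Divisors of 20: 1, 2, 4, 5, 10, 20

Possible subgroup orders: {1, 2, 4, 5, 10, 20}


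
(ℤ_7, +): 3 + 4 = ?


Operation: addition mod 7
3 + 4 = (a + b) mod 7 with a = 3, b = 4

3 + 4 = 0


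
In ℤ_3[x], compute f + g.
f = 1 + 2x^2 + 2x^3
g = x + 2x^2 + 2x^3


Add coefficients mod 3:
x^0: 1 + 0 = 1 (mod 3)
x^1: 0 + 1 = 1 (mod 3)
x^2: 2 + 2 = 1 (mod 3)
x^3: 2 + 2 = 1 (mod 3)
Result: 1 + x + x^2 + x^3

f + g = 1 + x + x^2 + x^3


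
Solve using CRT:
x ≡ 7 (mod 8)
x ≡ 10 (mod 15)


m₁ = 8, m₂ = 15, gcd = 1, so CRT applies. M = m₁·m₂ = 120
Let M₁ = M/m₁ = 15, M₂ = M/m₂ = 8
Find y₁ ≡ M₁⁻¹ (mod m₁): 15⁻¹ ≡ 7 (mod 8)
Find y₂ ≡ M₂⁻¹ (mod m₂): 8⁻¹ ≡ 2 (mod 15)
x = a₁·M₁·y₁ + a₂·M₂·y₂ = 7·15·7 + 10·8·2 = 895
Reduce mod 120: x ≡ 55
Check: 55 mod 8 = 7 ✓, 55 mod 15 = 10 ✓

x ≡ 55 (mod 120)


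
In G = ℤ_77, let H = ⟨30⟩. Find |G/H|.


|⟨30⟩| = n / gcd(30, 77) = 77 / 1 = 77
H is normal (ℤ_77 is abelian).
|G/H| = |G| / |H| = 77 / 77 = 1

|G/H| = 1


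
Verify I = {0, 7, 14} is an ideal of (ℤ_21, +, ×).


Check ideal conditions for I = {0, 7, 14} in ℤ_21:
(1) I is an additive subgroup? Yes
(2) For r ∈ ℤ_21 and a ∈ I: r·a ∈ I? Yes

Yes, I is an ideal of ℤ_21


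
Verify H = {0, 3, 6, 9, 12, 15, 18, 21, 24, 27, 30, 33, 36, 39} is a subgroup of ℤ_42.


Subgroup test for H = {0, 3, 6, 9, 12, 15, 18, 21, 24, 27, 30, 33, 36, 39} in (ℤ_42, +):
(1) 0 ∈ H? Yes
(2) Closure: for all a,b ∈ H, (a+b) mod 42 ∈ H? Yes
(3) Inverses: for all a ∈ H, -a mod 42 ∈ H? Yes

Yes, H is a subgroup of ℤ_42


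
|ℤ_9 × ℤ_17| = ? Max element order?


|ℤ_9 × ℤ_17| = 9 × 17 = 153
Max element order = lcm(9,17) = 153
Cyclic? Yes (gcd=1)

|ℤ_9×ℤ_17| = 153, max element order = 153


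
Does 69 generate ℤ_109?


g generates ℤ_n iff gcd(g, n) = 1
gcd(69, 109) = 1
Since gcd = 1, 69 is a generator.

Yes, 69 generates ℤ_109


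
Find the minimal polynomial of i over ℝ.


i satisfies x² + 1 = 0, irreducible over ℝ

Minimal polynomial: x² + 1


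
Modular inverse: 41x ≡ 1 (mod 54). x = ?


Use the extended Euclidean algorithm to write 1 = 41·s + 54·t; then s mod 54 is the inverse.
Euclidean algorithm:
  41 = 0·54 + 41
  54 = 1·41 + 13
  41 = 3·13 + 2
  13 = 6·2 + 1
  2 = 2·1 + 0
gcd(41,54) = 1
Back-substitution gives: 41·(-25) + 54·(19) = 1
So 41⁻¹ ≡ -25 ≡ 29 (mod 54)
Check: 41 × 29 = 1189 ≡ 1 (mod 54) ✓

41⁻¹ ≡ 29 (mod 54)


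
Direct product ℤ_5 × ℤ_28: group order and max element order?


|ℤ_5 × ℤ_28| = 5 × 28 = 140
Max element order = lcm(5,28) = 140
Cyclic? Yes (gcd=1)

|ℤ_5×ℤ_28| = 140, max element order = 140


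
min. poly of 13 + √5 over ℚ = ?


Let α = 13 + √5. Then α - 13 = √5, so (α - 13)² = 5, giving α² - 26α + 164 = 0. Degree 2 and α ∉ ℚ, so this is the minimal polynomial.

Minimal polynomial: x² - 26x + 164


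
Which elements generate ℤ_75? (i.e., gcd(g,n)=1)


g generates ℤ_n iff gcd(g,n) = 1
Prime factors of 75: 3, 5
Generators are g ∈ {1,...,74} not divisible by any of these primes.
Generators: {1, 2, 4, 7, 8, 11, 13, 14, 16, 17, 19, 22, 23, 26, 28, 29, 31, 32, 34, 37, 38, 41, 43, 44, 46, 47, 49, 52, 53, 56, 58, 59, 61, 62, 64, 67, 68, 71, 73, 74}
Number of generators = φ(75) = 40

Generators of ℤ_75 = {1, 2, 4, 7, 8, 11, 13, 14, 16, 17, 19, 22, 23, 26, 28, 29, 31, 32, 34, 37, 38, 41, 43, 44, 46, 47, 49, 52, 53, 56, 58, 59, 61, 62, 64, 67, 68, 71, 73, 74}


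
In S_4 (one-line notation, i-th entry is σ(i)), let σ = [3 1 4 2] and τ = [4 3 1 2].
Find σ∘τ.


σ∘τ: apply τ first, then σ
1 →τ 4 →σ 2
2 →τ 3 →σ 4
3 →τ 1 →σ 3
4 →τ 2 →σ 1

σ∘τ = [2 4 3 1]


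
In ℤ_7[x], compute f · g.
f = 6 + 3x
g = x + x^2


Expand and collect like terms; reduce coefficients mod 7:
x^0: 6·0 = 0 ≡ 0 (mod 7)
x^1: 6·1 + 3·0 = 6 ≡ 6 (mod 7)
x^2: 6·1 + 3·1 = 9 ≡ 2 (mod 7)
x^3: 3·1 = 3 ≡ 3 (mod 7)
Result: 6x + 2x^2 + 3x^3

f · g = 6x + 2x^2 + 3x^3


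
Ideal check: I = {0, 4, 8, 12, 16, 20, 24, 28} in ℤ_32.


Check ideal conditions for I = {0, 4, 8, 12, 16, 20, 24, 28} in ℤ_32:
(1) I is an additive subgroup? Yes
(2) For r ∈ ℤ_32 and a ∈ I: r·a ∈ I? Yes

Yes, I is an ideal of ℤ_32


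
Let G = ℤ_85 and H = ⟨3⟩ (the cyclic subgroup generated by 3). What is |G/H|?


|⟨3⟩| = n / gcd(3, 85) = 85 / 1 = 85
H is normal (ℤ_85 is abelian).
|G/H| = |G| / |H| = 85 / 85 = 1

|G/H| = 1


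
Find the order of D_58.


|D_n| = 2n (n rotations and n reflections)
|D_58| = 2×58 = 116

|D_58| = 116


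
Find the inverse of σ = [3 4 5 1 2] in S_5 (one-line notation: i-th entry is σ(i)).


To find σ⁻¹, swap domain and range:
σ(1) = 3 → σ⁻¹(3) = 1
σ(2) = 4 → σ⁻¹(4) = 2
σ(3) = 5 → σ⁻¹(5) = 3
σ(4) = 1 → σ⁻¹(1) = 4
σ(5) = 2 → σ⁻¹(2) = 5

σ⁻¹ = [4 5 1 2 3]


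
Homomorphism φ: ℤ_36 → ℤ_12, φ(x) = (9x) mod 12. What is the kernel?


Kernel = preimage of identity
ker(φ) = {x ∈ ℤ_36 : 9x ≡ 0 (mod 12)}. Since 12 | 36, φ is well-defined. The kernel is the cyclic subgroup ⟨4⟩ of ℤ_36 (order 9), i.e. {0, 4, 8, 12, 16, 20, 24, 28, 32}

ker(φ) = {0, 4, 8, 12, 16, 20, 24, 28, 32}


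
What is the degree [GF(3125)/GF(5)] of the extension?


GF(3125) = GF(5^5), so the extension degree is 5

[GF(3125)/GF(5)] = 5


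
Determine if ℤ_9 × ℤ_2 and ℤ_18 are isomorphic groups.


Comparing ℤ_9 × ℤ_2 and ℤ_18:
gcd(9,2) = 1, so ℤ_9 × ℤ_2 ≅ ℤ_18 (CRT)

Yes, ℤ_9 × ℤ_2 ≅ ℤ_18


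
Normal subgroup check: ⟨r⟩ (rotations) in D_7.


H = ⟨r⟩ (rotations) in D_7
The rotation subgroup ⟨r⟩ has index 2 in D_7, so it is normal

Yes, normal subgroup


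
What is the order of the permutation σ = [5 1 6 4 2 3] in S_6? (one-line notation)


Cycle decomposition: (1 5 2) (3 6)
Cycle lengths: 3, 2
Order = lcm(3, 2) = 6

ord(σ) = 6


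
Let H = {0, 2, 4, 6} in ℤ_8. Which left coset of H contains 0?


0 + H = {0 + h (mod 8) : h ∈ H}
0+0=0, 0+2=2, 0+4=4, 0+6=6

0 + H = {0, 2, 4, 6}


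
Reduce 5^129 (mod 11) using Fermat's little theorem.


Fermat's little theorem: if p is prime and gcd(a,p)=1, then a^(p-1) ≡ 1 (mod p)
p = 11 is prime, gcd(5,11) = 1
Reduce exponent: 129 mod 10 = 9
So 5^129 ≡ 5^9 (mod 11)
5^9 mod 11 = 9

5^129 ≡ 9 (mod 11)


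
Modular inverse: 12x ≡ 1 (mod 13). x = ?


Use the extended Euclidean algorithm to write 1 = 12·s + 13·t; then s mod 13 is the inverse.
Euclidean algorithm:
  12 = 0·13 + 12
  13 = 1·12 + 1
  12 = 12·1 + 0
gcd(12,13) = 1
Back-substitution gives: 12·(-1) + 13·(1) = 1
So 12⁻¹ ≡ -1 ≡ 12 (mod 13)
Check: 12 × 12 = 144 ≡ 1 (mod 13) ✓

12⁻¹ ≡ 12 (mod 13)


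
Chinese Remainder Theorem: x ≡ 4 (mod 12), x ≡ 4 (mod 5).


m₁ = 12, m₂ = 5, gcd = 1, so CRT applies. M = m₁·m₂ = 60
Let M₁ = M/m₁ = 5, M₂ = M/m₂ = 12
Find y₁ ≡ M₁⁻¹ (mod m₁): 5⁻¹ ≡ 5 (mod 12)
Find y₂ ≡ M₂⁻¹ (mod m₂): 12⁻¹ ≡ 3 (mod 5)
x = a₁·M₁·y₁ + a₂·M₂·y₂ = 4·5·5 + 4·12·3 = 244
Reduce mod 60: x ≡ 4
Check: 4 mod 12 = 4 ✓, 4 mod 5 = 4 ✓

x ≡ 4 (mod 60)


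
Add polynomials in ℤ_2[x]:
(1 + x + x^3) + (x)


Add coefficients mod 2:
x^0: 1 + 0 = 1 (mod 2)
x^1: 1 + 1 = 0 (mod 2)
x^2: 0 + 0 = 0 (mod 2)
x^3: 1 + 0 = 1 (mod 2)
Result: 1 + x^3

f + g = 1 + x^3


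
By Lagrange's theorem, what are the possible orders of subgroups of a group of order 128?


Lagrange's theorem: |H| divides |G|
|G| = 128
Divisors of 128: 1, 2, 4, 8, 16, 32, 64, 128

Possible subgroup orders: {1, 2, 4, 8, 16, 32, 64, 128}


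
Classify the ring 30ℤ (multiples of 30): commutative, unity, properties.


30ℤ is a commutative ring under +,× but has no multiplicative identity (1 ∉ 30ℤ); it has no zero divisors, but without unity it is not an integral domain
Commutative: Yes
Integral domain: No
Has unity: No

30ℤ (multiples of 30): Commutative=Yes, Unity=No


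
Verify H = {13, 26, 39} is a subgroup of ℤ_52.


Subgroup test for H = {13, 26, 39} in (ℤ_52, +):
(1) 0 ∈ H? No
(2) Closure: for all a,b ∈ H, (a+b) mod 52 ∈ H? No  [counterexample: 13 + 39 = 0 ∉ H]
(3) Inverses: for all a ∈ H, -a mod 52 ∈ H? Yes

No, H is not a subgroup of ℤ_52


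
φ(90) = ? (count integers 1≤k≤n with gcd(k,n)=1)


Factor n: 90 = 2 × 3^2 × 5
φ(n) = n · ∏(1 - 1/p) over distinct primes p | n
φ(90) = 90 · (1 - 1/2) · (1 - 1/3) · (1 - 1/5) = 24

φ(90) = 24


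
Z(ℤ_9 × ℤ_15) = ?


Z(G) = {g ∈ G | gx = xg for all x ∈ G}
Direct product of abelian groups is abelian, so Z(G) = G

Z(ℤ_9 × ℤ_15) = ℤ_9 × ℤ_15


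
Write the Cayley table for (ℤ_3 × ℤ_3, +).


Elements: {(0,0), (0,1), (0,2), (1,0), (1,1), (1,2), (2,0), (2,1), (2,2)}
Operation: componentwise addition mod (3, 3)
Entry (a, b) = ((a₁+b₁) mod 3, (a₂+b₂) mod 3)

Cayley table:
      | (0,0) | (0,1) | (0,2) | (1,0) | (1,1) | (1,2) | (2,0) | (2,1) | (2,2)
(0,0) | (0,0) | (0,1) | (0,2) | (1,0) | (1,1) | (1,2) | (2,0) | (2,1) | (2,2)
(0,1) | (0,1) | (0,2) | (0,0) | (1,1) | (1,2) | (1,0) | (2,1) | (2,2) | (2,0)
(0,2) | (0,2) | (0,0) | (0,1) | (1,2) | (1,0) | (1,1) | (2,2) | (2,0) | (2,1)
(1,0) | (1,0) | (1,1) | (1,2) | (2,0) | (2,1) | (2,2) | (0,0) | (0,1) | (0,2)
(1,1) | (1,1) | (1,2) | (1,0) | (2,1) | (2,2) | (2,0) | (0,1) | (0,2) | (0,0)
(1,2) | (1,2) | (1,0) | (1,1) | (2,2) | (2,0) | (2,1) | (0,2) | (0,0) | (0,1)
(2,0) | (2,0) | (2,1) | (2,2) | (0,0) | (0,1) | (0,2) | (1,0) | (1,1) | (1,2)
(2,1) | (2,1) | (2,2) | (2,0) | (0,1) | (0,2) | (0,0) | (1,1) | (1,2) | (1,0)
(2,2) | (2,2) | (2,0) | (2,1) | (0,2) | (0,0) | (0,1) | (1,2) | (1,0) | (1,1)


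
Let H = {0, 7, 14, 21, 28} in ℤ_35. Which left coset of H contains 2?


2 + H = {2 + h (mod 35) : h ∈ H}
2+0=2, 2+7=9, 2+14=16, 2+21=23, 2+28=30

2 + H = {2, 9, 16, 23, 30}


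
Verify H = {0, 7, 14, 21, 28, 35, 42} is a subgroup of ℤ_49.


Subgroup test for H = {0, 7, 14, 21, 28, 35, 42} in (ℤ_49, +):
(1) 0 ∈ H? Yes
(2) Closure: for all a,b ∈ H, (a+b) mod 49 ∈ H? Yes
(3) Inverses: for all a ∈ H, -a mod 49 ∈ H? Yes

Yes, H is a subgroup of ℤ_49


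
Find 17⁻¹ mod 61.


Use the extended Euclidean algorithm to write 1 = 17·s + 61·t; then s mod 61 is the inverse.
Euclidean algorithm:
  17 = 0·61 + 17
  61 = 3·17 + 10
  17 = 1·10 + 7
  10 = 1·7 + 3
  7 = 2·3 + 1
  3 = 3·1 + 0
gcd(17,61) = 1
Back-substitution gives: 17·(18) + 61·(-5) = 1
So 17⁻¹ ≡ 18 ≡ 18 (mod 61)
Check: 17 × 18 = 306 ≡ 1 (mod 61) ✓

17⁻¹ ≡ 18 (mod 61)


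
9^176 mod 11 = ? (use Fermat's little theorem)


Fermat's little theorem: if p is prime and gcd(a,p)=1, then a^(p-1) ≡ 1 (mod p)
p = 11 is prime, gcd(9,11) = 1
Reduce exponent: 176 mod 10 = 6
So 9^176 ≡ 9^6 (mod 11)
9^6 mod 11 = 9

9^176 ≡ 9 (mod 11)


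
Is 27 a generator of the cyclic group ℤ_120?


g generates ℤ_n iff gcd(g, n) = 1
gcd(27, 120) = 3
Since gcd = 3 ≠ 1, ⟨27⟩ has order 40 < 120, so 27 is not a generator.

No, 27 does not generate ℤ_120


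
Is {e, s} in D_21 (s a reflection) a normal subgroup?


H = {e, s} in D_21 (s a reflection)
r·s·r⁻¹ = sr⁻² ≠ s for n ≥ 3, so {e, s} is not closed under conjugation

No, not a normal subgroup


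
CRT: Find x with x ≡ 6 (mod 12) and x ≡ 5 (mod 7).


m₁ = 12, m₂ = 7, gcd = 1, so CRT applies. M = m₁·m₂ = 84
Let M₁ = M/m₁ = 7, M₂ = M/m₂ = 12
Find y₁ ≡ M₁⁻¹ (mod m₁): 7⁻¹ ≡ 7 (mod 12)
Find y₂ ≡ M₂⁻¹ (mod m₂): 12⁻¹ ≡ 3 (mod 7)
x = a₁·M₁·y₁ + a₂·M₂·y₂ = 6·7·7 + 5·12·3 = 474
Reduce mod 84: x ≡ 54
Check: 54 mod 12 = 6 ✓, 54 mod 7 = 5 ✓

x ≡ 54 (mod 84)


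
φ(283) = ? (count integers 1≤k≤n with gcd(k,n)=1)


Factor n: 283 = 283
φ(n) = n · ∏(1 - 1/p) over distinct primes p | n
φ(283) = 283 · (1 - 1/283) = 282

φ(283) = 282


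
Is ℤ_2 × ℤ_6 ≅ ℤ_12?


Comparing ℤ_2 × ℤ_6 and ℤ_12:
gcd(2,6) = 2 ≠ 1. Max element order in ℤ_2×ℤ_6 is lcm(2,6) = 6 < 12, so it has no element of order 12

No, ℤ_2 × ℤ_6 ≇ ℤ_12


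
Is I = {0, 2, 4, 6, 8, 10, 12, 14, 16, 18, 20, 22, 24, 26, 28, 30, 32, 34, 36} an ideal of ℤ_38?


Check ideal conditions for I = {0, 2, 4, 6, 8, 10, 12, 14, 16, 18, 20, 22, 24, 26, 28, 30, 32, 34, 36} in ℤ_38:
(1) I is an additive subgroup? Yes
(2) For r ∈ ℤ_38 and a ∈ I: r·a ∈ I? Yes

Yes, I is an ideal of ℤ_38


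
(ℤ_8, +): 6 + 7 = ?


Operation: addition mod 8
6 + 7 = (a + b) mod 8 with a = 6, b = 7

6 + 7 = 5


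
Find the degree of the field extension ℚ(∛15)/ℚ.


∛15 has minimal polynomial x³ - 15 (irreducible over ℚ since 15 is not a perfect cube)

[ℚ(∛15)/ℚ] = 3


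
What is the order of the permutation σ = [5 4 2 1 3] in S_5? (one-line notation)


Cycle decomposition: (1 5 3 2 4)
Cycle lengths: 5
Order = lcm(5) = 5

ord(σ) = 5


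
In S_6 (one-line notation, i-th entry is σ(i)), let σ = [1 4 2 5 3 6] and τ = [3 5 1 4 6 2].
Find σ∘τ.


σ∘τ: apply τ first, then σ
1 →τ 3 →σ 2
2 →τ 5 →σ 3
3 →τ 1 →σ 1
4 →τ 4 →σ 5
5 →τ 6 →σ 6
6 →τ 2 →σ 4

σ∘τ = [2 3 1 5 6 4]


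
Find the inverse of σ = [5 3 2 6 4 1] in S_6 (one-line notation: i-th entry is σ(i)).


To find σ⁻¹, swap domain and range:
σ(1) = 5 → σ⁻¹(5) = 1
σ(2) = 3 → σ⁻¹(3) = 2
σ(3) = 2 → σ⁻¹(2) = 3
σ(4) = 6 → σ⁻¹(6) = 4
σ(5) = 4 → σ⁻¹(4) = 5
σ(6) = 1 → σ⁻¹(1) = 6

σ⁻¹ = [6 3 2 5 1 4]


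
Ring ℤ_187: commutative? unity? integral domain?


ℤ_187 is a commutative ring with unity 1; 187 = 11×17 is composite, so 11·17 ≡ 0 gives zero divisors (not an integral domain)
Commutative: Yes
Integral domain: No
Has unity: Yes

ℤ_187: Commutative=Yes, Unity=Yes


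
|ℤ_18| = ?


ℤ_n has n elements.

|ℤ_18| = 18


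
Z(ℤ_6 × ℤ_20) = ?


Z(G) = {g ∈ G | gx = xg for all x ∈ G}
Direct product of abelian groups is abelian, so Z(G) = G

Z(ℤ_6 × ℤ_20) = ℤ_6 × ℤ_20


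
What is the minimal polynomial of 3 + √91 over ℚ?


Let α = 3 + √91. Then α - 3 = √91, so (α - 3)² = 91, giving α² - 6α - 82 = 0. Degree 2 and α ∉ ℚ, so this is the minimal polynomial.

Minimal polynomial: x² - 6x - 82


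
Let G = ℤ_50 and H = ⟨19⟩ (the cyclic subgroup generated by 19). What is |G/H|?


|⟨19⟩| = n / gcd(19, 50) = 50 / 1 = 50
H is normal (ℤ_50 is abelian).
|G/H| = |G| / |H| = 50 / 50 = 1

|G/H| = 1


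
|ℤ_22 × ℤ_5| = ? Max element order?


|ℤ_22 × ℤ_5| = 22 × 5 = 110
Max element order = lcm(22,5) = 110
Cyclic? Yes (gcd=1)

|ℤ_22×ℤ_5| = 110, max element order = 110


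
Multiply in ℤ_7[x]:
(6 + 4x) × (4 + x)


Expand and collect like terms; reduce coefficients mod 7:
x^0: 6·4 = 24 ≡ 3 (mod 7)
x^1: 6·1 + 4·4 = 22 ≡ 1 (mod 7)
x^2: 4·1 = 4 ≡ 4 (mod 7)
Result: 3 + x + 4x^2

f · g = 3 + x + 4x^2


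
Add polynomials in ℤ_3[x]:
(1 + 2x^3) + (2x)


Add coefficients mod 3:
x^0: 1 + 0 = 1 (mod 3)
x^1: 0 + 2 = 2 (mod 3)
x^2: 0 + 0 = 0 (mod 3)
x^3: 2 + 0 = 2 (mod 3)
Result: 1 + 2x + 2x^3

f + g = 1 + 2x + 2x^3


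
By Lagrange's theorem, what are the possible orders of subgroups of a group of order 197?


Lagrange's theorem: |H| divides |G|
|G| = 197
Divisors of 197: 1, 197

Possible subgroup orders: {1, 197}


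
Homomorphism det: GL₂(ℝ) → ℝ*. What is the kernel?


Kernel = preimage of identity
ker(det) = {A | det(A) = 1} = SL₂(ℝ)

ker(det) = SL₂(ℝ)


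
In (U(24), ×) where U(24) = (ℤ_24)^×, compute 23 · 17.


Operation: multiplication mod 24
23 · 17 = (a × b) mod 24 with a = 23, b = 17

23 · 17 = 7


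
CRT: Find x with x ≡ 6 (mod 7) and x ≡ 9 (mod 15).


m₁ = 7, m₂ = 15, gcd = 1, so CRT applies. M = m₁·m₂ = 105
Let M₁ = M/m₁ = 15, M₂ = M/m₂ = 7
Find y₁ ≡ M₁⁻¹ (mod m₁): 15⁻¹ ≡ 1 (mod 7)
Find y₂ ≡ M₂⁻¹ (mod m₂): 7⁻¹ ≡ 13 (mod 15)
x = a₁·M₁·y₁ + a₂·M₂·y₂ = 6·15·1 + 9·7·13 = 909
Reduce mod 105: x ≡ 69
Check: 69 mod 7 = 6 ✓, 69 mod 15 = 9 ✓

x ≡ 69 (mod 105)


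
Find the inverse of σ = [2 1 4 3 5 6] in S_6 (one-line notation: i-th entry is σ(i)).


To find σ⁻¹, swap domain and range:
σ(1) = 2 → σ⁻¹(2) = 1
σ(2) = 1 → σ⁻¹(1) = 2
σ(3) = 4 → σ⁻¹(4) = 3
σ(4) = 3 → σ⁻¹(3) = 4
σ(5) = 5 → σ⁻¹(5) = 5
σ(6) = 6 → σ⁻¹(6) = 6

σ⁻¹ = [2 1 4 3 5 6]


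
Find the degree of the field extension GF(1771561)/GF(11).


GF(1771561) = GF(11^6), so the extension degree is 6

[GF(1771561)/GF(11)] = 6


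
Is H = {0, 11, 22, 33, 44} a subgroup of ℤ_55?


Subgroup test for H = {0, 11, 22, 33, 44} in (ℤ_55, +):
(1) 0 ∈ H? Yes
(2) Closure: for all a,b ∈ H, (a+b) mod 55 ∈ H? Yes
(3) Inverses: for all a ∈ H, -a mod 55 ∈ H? Yes

Yes, H is a subgroup of ℤ_55


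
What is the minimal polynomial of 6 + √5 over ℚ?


Let α = 6 + √5. Then α - 6 = √5, so (α - 6)² = 5, giving α² - 12α + 31 = 0. Degree 2 and α ∉ ℚ, so this is the minimal polynomial.

Minimal polynomial: x² - 12x + 31


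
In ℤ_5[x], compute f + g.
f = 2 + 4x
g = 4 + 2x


Add coefficients mod 5:
x^0: 2 + 4 = 1 (mod 5)
x^1: 4 + 2 = 1 (mod 5)
Result: 1 + x

f + g = 1 + x


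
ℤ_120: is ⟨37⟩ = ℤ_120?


g generates ℤ_n iff gcd(g, n) = 1
gcd(37, 120) = 1
Since gcd = 1, 37 is a generator.

Yes, 37 generates ℤ_120


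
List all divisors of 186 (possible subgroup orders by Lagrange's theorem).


Lagrange's theorem: |H| divides |G|
|G| = 186
Divisors of 186: 1, 2, 3, 6, 31, 62, 93, 186

Possible subgroup orders: {1, 2, 3, 6, 31, 62, 93, 186}


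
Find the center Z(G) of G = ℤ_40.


Z(G) = {g ∈ G | gx = xg for all x ∈ G}
ℤ_40 is abelian, so Z(G) = G

Z(ℤ_40) = ℤ_40


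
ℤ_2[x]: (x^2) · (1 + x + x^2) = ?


Expand and collect like terms; reduce coefficients mod 2:
x^0: 0·1 = 0 ≡ 0 (mod 2)
x^1: 0·1 + 0·1 = 0 ≡ 0 (mod 2)
x^2: 0·1 + 0·1 + 1·1 = 1 ≡ 1 (mod 2)
x^3: 0·1 + 1·1 = 1 ≡ 1 (mod 2)
x^4: 1·1 = 1 ≡ 1 (mod 2)
Result: x^2 + x^3 + x^4

f · g = x^2 + x^3 + x^4


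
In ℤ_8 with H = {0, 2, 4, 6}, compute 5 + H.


5 + H = {5 + h (mod 8) : h ∈ H}
5+0=5, 5+2=7, 5+4=1, 5+6=3
5 + H = {1, 3, 5, 7} = 1 + H

5 + H = {1, 3, 5, 7}


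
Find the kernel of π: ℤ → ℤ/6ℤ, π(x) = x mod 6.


Kernel = preimage of identity
ker(π) = multiples of 6 = 6ℤ

ker(π) = 6ℤ


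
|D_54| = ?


|D_n| = 2n (n rotations and n reflections)
|D_54| = 2×54 = 108

|D_54| = 108


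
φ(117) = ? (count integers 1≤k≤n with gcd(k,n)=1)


Factor n: 117 = 3^2 × 13
φ(n) = n · ∏(1 - 1/p) over distinct primes p | n
φ(117) = 117 · (1 - 1/3) · (1 - 1/13) = 72

φ(117) = 72


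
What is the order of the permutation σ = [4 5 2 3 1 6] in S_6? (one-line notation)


Cycle decomposition: (1 4 3 2 5)
Cycle lengths: 5
Order = lcm(5) = 5

ord(σ) = 5


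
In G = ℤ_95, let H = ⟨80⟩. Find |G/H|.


|⟨80⟩| = n / gcd(80, 95) = 95 / 5 = 19
H is normal (ℤ_95 is abelian).
|G/H| = |G| / |H| = 95 / 19 = 5

|G/H| = 5


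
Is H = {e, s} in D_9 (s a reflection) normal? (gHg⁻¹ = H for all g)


H = {e, s} in D_9 (s a reflection)
r·s·r⁻¹ = sr⁻² ≠ s for n ≥ 3, so {e, s} is not closed under conjugation

No, not a normal subgroup


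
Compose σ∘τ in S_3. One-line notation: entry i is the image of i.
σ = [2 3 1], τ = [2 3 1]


σ∘τ: apply τ first, then σ
1 →τ 2 →σ 3
2 →τ 3 →σ 1
3 →τ 1 →σ 2

σ∘τ = [3 1 2]


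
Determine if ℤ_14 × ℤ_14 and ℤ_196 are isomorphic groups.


Comparing ℤ_14 × ℤ_14 and ℤ_196:
gcd(14,14) = 14 ≠ 1. Max element order in ℤ_14×ℤ_14 is lcm(14,14) = 14 < 196, so it has no element of order 196

No, ℤ_14 × ℤ_14 ≇ ℤ_196


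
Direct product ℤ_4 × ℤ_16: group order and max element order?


|ℤ_4 × ℤ_16| = 4 × 16 = 64
Max element order = lcm(4,16) = 16
Cyclic? No (gcd=4)

|ℤ_4×ℤ_16| = 64, max element order = 16


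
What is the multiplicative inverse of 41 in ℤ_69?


Use the extended Euclidean algorithm to write 1 = 41·s + 69·t; then s mod 69 is the inverse.
Euclidean algorithm:
  41 = 0·69 + 41
  69 = 1·41 + 28
  41 = 1·28 + 13
  28 = 2·13 + 2
  13 = 6·2 + 1
  2 = 2·1 + 0
gcd(41,69) = 1
Back-substitution gives: 41·(32) + 69·(-19) = 1
So 41⁻¹ ≡ 32 ≡ 32 (mod 69)
Check: 41 × 32 = 1312 ≡ 1 (mod 69) ✓

41⁻¹ ≡ 32 (mod 69)


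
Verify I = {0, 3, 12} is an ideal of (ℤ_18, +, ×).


Check ideal conditions for I = {0, 3, 12} in ℤ_18:
(1) I is an additive subgroup? No
(2) For r ∈ ℤ_18 and a ∈ I: r·a ∈ I? No  [counterexample: r=2, a=3, r·a mod 18 = 6 ∉ I]

No, I is not an ideal of ℤ_18


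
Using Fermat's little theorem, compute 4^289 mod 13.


Fermat's little theorem: if p is prime and gcd(a,p)=1, then a^(p-1) ≡ 1 (mod p)
p = 13 is prime, gcd(4,13) = 1
Reduce exponent: 289 mod 12 = 1
So 4^289 ≡ 4^1 (mod 13)
4^1 mod 13 = 4

4^289 ≡ 4 (mod 13)


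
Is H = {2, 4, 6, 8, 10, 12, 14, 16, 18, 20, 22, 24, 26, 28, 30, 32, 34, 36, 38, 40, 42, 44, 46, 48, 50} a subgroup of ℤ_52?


Subgroup test for H = {2, 4, 6, 8, 10, 12, 14, 16, 18, 20, 22, 24, 26, 28, 30, 32, 34, 36, 38, 40, 42, 44, 46, 48, 50} in (ℤ_52, +):
(1) 0 ∈ H? No
(2) Closure: for all a,b ∈ H, (a+b) mod 52 ∈ H? No  [counterexample: 2 + 50 = 0 ∉ H]
(3) Inverses: for all a ∈ H, -a mod 52 ∈ H? Yes

No, H is not a subgroup of ℤ_52


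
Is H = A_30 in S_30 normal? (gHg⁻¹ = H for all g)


H = A_30 in S_30
A_30 has index 2 in S_30, and every subgroup of index 2 is normal

Yes, normal subgroup


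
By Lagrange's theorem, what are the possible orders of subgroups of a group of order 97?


Lagrange's theorem: |H| divides |G|
|G| = 97
Divisors of 97: 1, 97

Possible subgroup orders: {1, 97}


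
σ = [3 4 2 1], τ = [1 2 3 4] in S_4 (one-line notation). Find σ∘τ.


σ∘τ: apply τ first, then σ
1 →τ 1 →σ 3
2 →τ 2 →σ 4
3 →τ 3 →σ 2
4 →τ 4 →σ 1

σ∘τ = [3 4 2 1]


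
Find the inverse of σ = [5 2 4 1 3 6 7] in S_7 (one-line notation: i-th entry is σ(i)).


To find σ⁻¹, swap domain and range:
σ(1) = 5 → σ⁻¹(5) = 1
σ(2) = 2 → σ⁻¹(2) = 2
σ(3) = 4 → σ⁻¹(4) = 3
σ(4) = 1 → σ⁻¹(1) = 4
σ(5) = 3 → σ⁻¹(3) = 5
σ(6) = 6 → σ⁻¹(6) = 6
σ(7) = 7 → σ⁻¹(7) = 7

σ⁻¹ = [4 2 5 3 1 6 7]


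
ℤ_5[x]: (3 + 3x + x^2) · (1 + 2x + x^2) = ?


Expand and collect like terms; reduce coefficients mod 5:
x^0: 3·1 = 3 ≡ 3 (mod 5)
x^1: 3·2 + 3·1 = 9 ≡ 4 (mod 5)
x^2: 3·1 + 3·2 + 1·1 = 10 ≡ 0 (mod 5)
x^3: 3·1 + 1·2 = 5 ≡ 0 (mod 5)
x^4: 1·1 = 1 ≡ 1 (mod 5)
Result: 3 + 4x + x^4

f · g = 3 + 4x + x^4


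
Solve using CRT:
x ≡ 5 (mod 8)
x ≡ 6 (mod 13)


m₁ = 8, m₂ = 13, gcd = 1, so CRT applies. M = m₁·m₂ = 104
Let M₁ = M/m₁ = 13, M₂ = M/m₂ = 8
Find y₁ ≡ M₁⁻¹ (mod m₁): 13⁻¹ ≡ 5 (mod 8)
Find y₂ ≡ M₂⁻¹ (mod m₂): 8⁻¹ ≡ 5 (mod 13)
x = a₁·M₁·y₁ + a₂·M₂·y₂ = 5·13·5 + 6·8·5 = 565
Reduce mod 104: x ≡ 45
Check: 45 mod 8 = 5 ✓, 45 mod 13 = 6 ✓

x ≡ 45 (mod 104)


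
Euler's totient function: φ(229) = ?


Factor n: 229 = 229
φ(n) = n · ∏(1 - 1/p) over distinct primes p | n
φ(229) = 229 · (1 - 1/229) = 228

φ(229) = 228


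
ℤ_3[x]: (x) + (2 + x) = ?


Add coefficients mod 3:
x^0: 0 + 2 = 2 (mod 3)
x^1: 1 + 1 = 2 (mod 3)
Result: 2 + 2x

f + g = 2 + 2x


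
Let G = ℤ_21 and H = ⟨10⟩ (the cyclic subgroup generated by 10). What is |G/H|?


|⟨10⟩| = n / gcd(10, 21) = 21 / 1 = 21
H is normal (ℤ_21 is abelian).
|G/H| = |G| / |H| = 21 / 21 = 1

|G/H| = 1


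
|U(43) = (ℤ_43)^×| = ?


U(n) is the group of units mod n; |U(n)| = φ(n)
|U(43)| = φ(43) = 42

|U(43) = (ℤ_43)^×| = 42


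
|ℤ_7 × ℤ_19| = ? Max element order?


|ℤ_7 × ℤ_19| = 7 × 19 = 133
Max element order = lcm(7,19) = 133
Cyclic? Yes (gcd=1)

|ℤ_7×ℤ_19| = 133, max element order = 133


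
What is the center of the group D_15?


Z(G) = {g ∈ G | gx = xg for all x ∈ G}
For odd n, Z(D_n) = {e}: no nontrivial rotation commutes with all reflections

Z(D_15) = {e}


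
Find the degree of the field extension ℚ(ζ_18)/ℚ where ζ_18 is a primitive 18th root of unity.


[ℚ(ζ_n):ℚ] = deg Φ_n(x) = φ(n). Here φ(18) = 6

[ℚ(ζ_18)/ℚ where ζ_18 is a primitive 18th root of unity] = 6


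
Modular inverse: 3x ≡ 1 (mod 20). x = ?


Use the extended Euclidean algorithm to write 1 = 3·s + 20·t; then s mod 20 is the inverse.
Euclidean algorithm:
  3 = 0·20 + 3
  20 = 6·3 + 2
  3 = 1·2 + 1
  2 = 2·1 + 0
gcd(3,20) = 1
Back-substitution gives: 3·(7) + 20·(-1) = 1
So 3⁻¹ ≡ 7 ≡ 7 (mod 20)
Check: 3 × 7 = 21 ≡ 1 (mod 20) ✓

3⁻¹ ≡ 7 (mod 20)


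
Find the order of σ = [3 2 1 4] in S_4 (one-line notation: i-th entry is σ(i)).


Cycle decomposition: (1 3)
Cycle lengths: 2
Order = lcm(2) = 2

ord(σ) = 2


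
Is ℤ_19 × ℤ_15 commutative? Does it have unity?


Direct product ring; commutative with unity (1,1); but (1,0)·(0,1) = (0,0) gives zero divisors, so not an integral domain
Commutative: Yes
Integral domain: No
Has unity: Yes

ℤ_19 × ℤ_15: Commutative=Yes, Unity=Yes


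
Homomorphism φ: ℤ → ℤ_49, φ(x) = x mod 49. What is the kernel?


Kernel = preimage of identity
ker(φ) = {x ∈ ℤ : x ≡ 0 (mod 49)} = 49ℤ = {0, ±49, ±98, ...}

ker(φ) = 49ℤ


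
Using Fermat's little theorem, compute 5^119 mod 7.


Fermat's little theorem: if p is prime and gcd(a,p)=1, then a^(p-1) ≡ 1 (mod p)
p = 7 is prime, gcd(5,7) = 1
Reduce exponent: 119 mod 6 = 5
So 5^119 ≡ 5^5 (mod 7)
5^5 mod 7 = 3

5^119 ≡ 3 (mod 7)


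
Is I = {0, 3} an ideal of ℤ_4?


Check ideal conditions for I = {0, 3} in ℤ_4:
(1) I is an additive subgroup? No
(2) For r ∈ ℤ_4 and a ∈ I: r·a ∈ I? No  [counterexample: r=2, a=3, r·a mod 4 = 2 ∉ I]

No, I is not an ideal of ℤ_4


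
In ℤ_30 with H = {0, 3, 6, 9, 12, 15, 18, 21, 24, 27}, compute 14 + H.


14 + H = {14 + h (mod 30) : h ∈ H}
14+0=14, 14+3=17, 14+6=20, 14+9=23, 14+12=26, 14+15=29, 14+18=2, 14+21=5, 14+24=8, 14+27=11
14 + H = {2, 5, 8, 11, 14, 17, 20, 23, 26, 29} = 2 + H

14 + H = {2, 5, 8, 11, 14, 17, 20, 23, 26, 29}


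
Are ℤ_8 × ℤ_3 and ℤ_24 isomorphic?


Comparing ℤ_8 × ℤ_3 and ℤ_24:
gcd(8,3) = 1, so ℤ_8 × ℤ_3 ≅ ℤ_24 (CRT)

Yes, ℤ_8 × ℤ_3 ≅ ℤ_24


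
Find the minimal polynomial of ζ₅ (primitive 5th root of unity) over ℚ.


ζ₅ is a root of Φ₅(x) = x⁴ + x³ + x² + x + 1, irreducible over ℚ

Minimal polynomial: x⁴ + x³ + x² + x + 1


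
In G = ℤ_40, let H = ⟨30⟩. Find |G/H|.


|⟨30⟩| = n / gcd(30, 40) = 40 / 10 = 4
H is normal (ℤ_40 is abelian).
|G/H| = |G| / |H| = 40 / 4 = 10

|G/H| = 10


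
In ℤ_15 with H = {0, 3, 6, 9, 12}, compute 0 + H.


0 + H = {0 + h (mod 15) : h ∈ H}
0+0=0, 0+3=3, 0+6=6, 0+9=9, 0+12=12

0 + H = {0, 3, 6, 9, 12}


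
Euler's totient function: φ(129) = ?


Factor n: 129 = 3 × 43
φ(n) = n · ∏(1 - 1/p) over distinct primes p | n
φ(129) = 129 · (1 - 1/3) · (1 - 1/43) = 84

φ(129) = 84


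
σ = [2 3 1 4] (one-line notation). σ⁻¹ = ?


To find σ⁻¹, swap domain and range:
σ(1) = 2 → σ⁻¹(2) = 1
σ(2) = 3 → σ⁻¹(3) = 2
σ(3) = 1 → σ⁻¹(1) = 3
σ(4) = 4 → σ⁻¹(4) = 4

σ⁻¹ = [3 1 2 4]


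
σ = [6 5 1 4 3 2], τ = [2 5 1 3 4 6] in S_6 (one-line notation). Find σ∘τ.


σ∘τ: apply τ first, then σ
1 →τ 2 →σ 5
2 →τ 5 →σ 3
3 →τ 1 →σ 6
4 →τ 3 →σ 1
5 →τ 4 →σ 4
6 →τ 6 →σ 2

σ∘τ = [5 3 6 1 4 2]


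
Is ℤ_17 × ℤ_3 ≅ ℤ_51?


Comparing ℤ_17 × ℤ_3 and ℤ_51:
gcd(17,3) = 1, so ℤ_17 × ℤ_3 ≅ ℤ_51 (CRT)

Yes, ℤ_17 × ℤ_3 ≅ ℤ_51


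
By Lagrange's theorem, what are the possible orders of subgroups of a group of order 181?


Lagrange's theorem: |H| divides |G|
|G| = 181
Divisors of 181: 1, 181

Possible subgroup orders: {1, 181}


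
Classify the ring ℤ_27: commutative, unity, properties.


ℤ_27 is a commutative ring with unity 1; 27 = 3×9 is composite, so 3·9 ≡ 0 gives zero divisors (not an integral domain)
Commutative: Yes
Integral domain: No
Has unity: Yes

ℤ_27: Commutative=Yes, Unity=Yes


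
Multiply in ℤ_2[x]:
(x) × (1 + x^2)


Expand and collect like terms; reduce coefficients mod 2:
x^0: 0·1 = 0 ≡ 0 (mod 2)
x^1: 0·0 + 1·1 = 1 ≡ 1 (mod 2)
x^2: 0·1 + 1·0 = 0 ≡ 0 (mod 2)
x^3: 1·1 = 1 ≡ 1 (mod 2)
Result: x + x^3

f · g = x + x^3


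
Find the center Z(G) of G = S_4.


Z(G) = {g ∈ G | gx = xg for all x ∈ G}
S_n is non-abelian for n ≥ 3; Z(S_4) is trivial

Z(S_4) = {e}


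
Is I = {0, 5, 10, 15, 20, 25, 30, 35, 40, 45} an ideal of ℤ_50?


Check ideal conditions for I = {0, 5, 10, 15, 20, 25, 30, 35, 40, 45} in ℤ_50:
(1) I is an additive subgroup? Yes
(2) For r ∈ ℤ_50 and a ∈ I: r·a ∈ I? Yes

Yes, I is an ideal of ℤ_50


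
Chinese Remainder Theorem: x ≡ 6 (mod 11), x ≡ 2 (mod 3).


m₁ = 11, m₂ = 3, gcd = 1, so CRT applies. M = m₁·m₂ = 33
Let M₁ = M/m₁ = 3, M₂ = M/m₂ = 11
Find y₁ ≡ M₁⁻¹ (mod m₁): 3⁻¹ ≡ 4 (mod 11)
Find y₂ ≡ M₂⁻¹ (mod m₂): 11⁻¹ ≡ 2 (mod 3)
x = a₁·M₁·y₁ + a₂·M₂·y₂ = 6·3·4 + 2·11·2 = 116
Reduce mod 33: x ≡ 17
Check: 17 mod 11 = 6 ✓, 17 mod 3 = 2 ✓

x ≡ 17 (mod 33)


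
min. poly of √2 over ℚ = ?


√2 satisfies x² - 2 = 0, irreducible over ℚ since 2 is squarefree

Minimal polynomial: x² - 2
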